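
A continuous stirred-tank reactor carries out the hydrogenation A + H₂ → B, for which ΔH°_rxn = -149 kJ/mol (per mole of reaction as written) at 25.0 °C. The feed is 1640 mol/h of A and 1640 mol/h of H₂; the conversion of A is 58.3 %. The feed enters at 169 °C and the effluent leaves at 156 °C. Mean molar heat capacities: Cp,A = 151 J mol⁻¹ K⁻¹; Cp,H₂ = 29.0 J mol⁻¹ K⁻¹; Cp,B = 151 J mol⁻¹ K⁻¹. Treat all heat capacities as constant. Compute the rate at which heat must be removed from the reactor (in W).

Extent of reaction ξ = 0.583 × 1640 = 956.12 mol/h
Reaction term: ξ·ΔH°_rxn = 956.12 × -149 = -142460 kJ/h
Sensible, feed 169→25 °C: -42509 kJ/h
Outlet flows (mol/h): A 683.88, H₂ 683.88, B 956.12
Sensible, products 25→156 °C: 35039 kJ/h
Q = ΔH = -149930 kJ/h = -41.648 kW
Heat removed = 41648 W

Q_out = 41600 W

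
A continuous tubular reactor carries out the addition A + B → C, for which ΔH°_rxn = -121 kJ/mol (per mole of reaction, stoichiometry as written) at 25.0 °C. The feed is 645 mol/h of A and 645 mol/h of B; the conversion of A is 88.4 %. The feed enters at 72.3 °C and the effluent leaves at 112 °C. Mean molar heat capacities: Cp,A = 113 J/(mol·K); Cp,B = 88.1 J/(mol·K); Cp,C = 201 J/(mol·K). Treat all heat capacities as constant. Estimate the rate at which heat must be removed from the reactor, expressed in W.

Extent of reaction ξ = 0.884 × 645 = 570.18 mol/h
Reaction term: ξ·ΔH°_rxn = 570.18 × -121 = -68992 kJ/h
Sensible, feed 72.3→25 °C: -6135.3 kJ/h
Outlet flows (mol/h): A 74.82, B 74.82, C 570.18
Sensible, products 25→112 °C: 11280 kJ/h
Q = ΔH = -63847 kJ/h = -17.735 kW
Heat removed = 17735 W

Q_out = 17700 W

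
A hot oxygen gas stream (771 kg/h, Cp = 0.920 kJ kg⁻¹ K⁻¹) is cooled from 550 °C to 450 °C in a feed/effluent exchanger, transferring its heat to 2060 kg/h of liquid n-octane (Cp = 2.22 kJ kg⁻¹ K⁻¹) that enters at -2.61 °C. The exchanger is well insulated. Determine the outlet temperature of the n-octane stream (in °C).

Heat released by hot stream: Q = 771 × 0.920 × (550 − 450) = 70932 kJ/h
Energy balance on cold side (adiabatic exchanger): Q = ṁ_c·Cp_c·(T_c,out − T_c,in)
T_c,out = -2.61 + 70932/(2060 × 2.22) = 12.9 °C

T_c,out = 12.9 °C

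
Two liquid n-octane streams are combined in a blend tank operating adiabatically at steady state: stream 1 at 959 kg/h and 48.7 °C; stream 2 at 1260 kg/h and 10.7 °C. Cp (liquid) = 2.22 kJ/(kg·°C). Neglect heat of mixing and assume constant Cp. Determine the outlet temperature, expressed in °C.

T_out = 27.1 °C

No heat crosses the boundary, so H_out = H_in.
T_out = Σ ṁᵢCp,ᵢTᵢ / Σ ṁᵢCp,ᵢ
      = 133610 / 4926.2 = 27.123 °C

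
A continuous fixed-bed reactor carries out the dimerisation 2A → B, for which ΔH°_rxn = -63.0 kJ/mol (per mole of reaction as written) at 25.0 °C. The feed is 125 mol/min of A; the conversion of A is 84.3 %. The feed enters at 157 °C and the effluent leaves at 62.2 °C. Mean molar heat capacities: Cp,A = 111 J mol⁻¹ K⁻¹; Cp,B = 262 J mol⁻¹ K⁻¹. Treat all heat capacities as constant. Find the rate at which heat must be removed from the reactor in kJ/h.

Q_out = 273000 kJ/h

Extent of reaction ξ = 0.843 × 125 / 2 = 52.688 mol/min
Reaction term: ξ·ΔH°_rxn = 52.688 × -63.0 = -3319.3 kJ/min
Sensible, feed 157→25 °C: -1831.5 kJ/min
Outlet flows (mol/min): A 19.625, B 52.688
Sensible, products 25→62.2 °C: 594.55 kJ/min
Q = ΔH = -4556.3 kJ/min = -75.938 kW
Heat removed = 273380 kJ/h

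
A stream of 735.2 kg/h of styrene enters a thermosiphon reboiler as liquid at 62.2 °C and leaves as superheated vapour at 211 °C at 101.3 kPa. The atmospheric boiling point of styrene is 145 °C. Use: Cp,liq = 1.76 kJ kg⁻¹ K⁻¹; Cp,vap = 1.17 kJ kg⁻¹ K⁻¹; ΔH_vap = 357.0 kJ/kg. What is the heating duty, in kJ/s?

liquid 62.2→145 °C: 145.73 kJ/kg
vaporisation at 145 °C: 357 kJ/kg
vapour 145→211 °C: 77.22 kJ/kg
Δh = 145.73 + 357 + 77.22 = 579.95 kJ/kg
Q = ṁ·Δh = 735.2 kg/h × 579.95 kJ/kg = 426380 kJ/h
|Q| = 118.44 kW

Q = 118 kJ/s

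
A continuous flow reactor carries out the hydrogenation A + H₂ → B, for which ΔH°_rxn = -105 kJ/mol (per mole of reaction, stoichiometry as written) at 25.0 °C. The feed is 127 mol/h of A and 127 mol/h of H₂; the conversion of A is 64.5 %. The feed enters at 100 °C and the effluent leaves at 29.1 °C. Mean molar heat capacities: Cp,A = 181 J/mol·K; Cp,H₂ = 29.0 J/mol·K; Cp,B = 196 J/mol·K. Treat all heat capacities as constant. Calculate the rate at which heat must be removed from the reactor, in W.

Extent of reaction ξ = 0.645 × 127 = 81.915 mol/h
Reaction term: ξ·ΔH°_rxn = 81.915 × -105 = -8601.1 kJ/h
Sensible, feed 100→25 °C: -2000.2 kJ/h
Outlet flows (mol/h): A 45.085, H₂ 45.085, B 81.915
Sensible, products 25→29.1 °C: 104.65 kJ/h
Q = ΔH = -10497 kJ/h = -2.9157 kW
Heat removed = 2915.7 W

Q_out = 2920 W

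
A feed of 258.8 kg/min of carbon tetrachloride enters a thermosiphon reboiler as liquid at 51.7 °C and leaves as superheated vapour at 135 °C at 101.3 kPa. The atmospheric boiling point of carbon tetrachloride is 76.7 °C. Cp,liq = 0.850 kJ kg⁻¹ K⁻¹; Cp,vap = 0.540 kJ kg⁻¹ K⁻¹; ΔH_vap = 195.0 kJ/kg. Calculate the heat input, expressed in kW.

Q = 1070 kW

liquid 51.7→76.7 °C: 21.25 kJ/kg
vaporisation at 76.7 °C: 195 kJ/kg
vapour 76.7→135 °C: 31.482 kJ/kg
Δh = 21.25 + 195 + 31.482 = 247.73 kJ/kg
Q = ṁ·Δh = 258.8 kg/min × 247.73 kJ/kg = 64113 kJ/min
|Q| = 1068.6 kW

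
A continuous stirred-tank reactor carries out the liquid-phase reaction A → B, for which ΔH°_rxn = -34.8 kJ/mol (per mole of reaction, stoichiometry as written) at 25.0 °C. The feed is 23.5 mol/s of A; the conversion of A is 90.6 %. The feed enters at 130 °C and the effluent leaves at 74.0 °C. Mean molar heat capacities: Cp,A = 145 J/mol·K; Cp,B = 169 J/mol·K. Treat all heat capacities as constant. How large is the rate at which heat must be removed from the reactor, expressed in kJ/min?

Extent of reaction ξ = 0.906 × 23.5 = 21.291 mol/s
Reaction term: ξ·ΔH°_rxn = 21.291 × -34.8 = -740.93 kJ/s
Sensible, feed 130→25 °C: -357.79 kJ/s
Outlet flows (mol/s): A 2.209, B 21.291
Sensible, products 25→74.0 °C: 192.01 kJ/s
Q = ΔH = -906.71 kJ/s = -906.71 kW
Heat removed = 54403 kJ/min

Q_out = 54400 kJ/min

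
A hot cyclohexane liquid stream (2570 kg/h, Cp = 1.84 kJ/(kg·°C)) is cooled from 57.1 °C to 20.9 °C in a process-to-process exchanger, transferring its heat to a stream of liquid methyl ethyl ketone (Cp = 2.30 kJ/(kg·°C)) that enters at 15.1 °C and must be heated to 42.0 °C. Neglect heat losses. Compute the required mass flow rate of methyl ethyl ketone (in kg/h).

ṁ_c = 2770 kg/h

Heat released by hot stream: Q = 2570 × 1.84 × (57.1 − 20.9) = 171180 kJ/h
Energy balance on cold side (adiabatic exchanger): Q = ṁ_c·Cp_c·(T_c,out − T_c,in)
ṁ_c = 171180 / [2.30 × (42.0 − 15.1)] = 2766.8 kg/h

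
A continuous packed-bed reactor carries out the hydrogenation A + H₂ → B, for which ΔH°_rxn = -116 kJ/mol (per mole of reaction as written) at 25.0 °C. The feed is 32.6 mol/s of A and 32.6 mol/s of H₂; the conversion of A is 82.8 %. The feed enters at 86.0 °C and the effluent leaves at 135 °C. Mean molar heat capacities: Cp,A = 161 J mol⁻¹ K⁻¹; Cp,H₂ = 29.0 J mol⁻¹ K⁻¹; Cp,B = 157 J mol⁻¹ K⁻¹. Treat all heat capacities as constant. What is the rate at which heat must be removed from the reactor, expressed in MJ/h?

Extent of reaction ξ = 0.828 × 32.6 = 26.993 mol/s
Reaction term: ξ·ΔH°_rxn = 26.993 × -116 = -3131.2 kJ/s
Sensible, feed 86.0→25 °C: -377.83 kJ/s
Outlet flows (mol/s): A 5.6072, H₂ 5.6072, B 26.993
Sensible, products 25→135 °C: 583.36 kJ/s
Q = ΔH = -2925.6 kJ/s = -2925.6 kW
Heat removed = 10532 MJ/h

Q_out = 10500 MJ/h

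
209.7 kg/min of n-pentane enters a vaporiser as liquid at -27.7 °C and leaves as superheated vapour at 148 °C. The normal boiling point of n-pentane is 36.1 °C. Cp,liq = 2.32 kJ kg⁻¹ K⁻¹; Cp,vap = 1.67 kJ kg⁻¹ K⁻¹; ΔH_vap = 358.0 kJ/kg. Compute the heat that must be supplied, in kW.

Q = 2420 kW

liquid -27.7→36.1 °C: 148.02 kJ/kg
vaporisation at 36.1 °C: 358 kJ/kg
vapour 36.1→148 °C: 186.87 kJ/kg
Δh = 148.02 + 358 + 186.87 = 692.89 kJ/kg
Q = ṁ·Δh = 209.7 kg/min × 692.89 kJ/kg = 145300 kJ/min
|Q| = 2421.6 kW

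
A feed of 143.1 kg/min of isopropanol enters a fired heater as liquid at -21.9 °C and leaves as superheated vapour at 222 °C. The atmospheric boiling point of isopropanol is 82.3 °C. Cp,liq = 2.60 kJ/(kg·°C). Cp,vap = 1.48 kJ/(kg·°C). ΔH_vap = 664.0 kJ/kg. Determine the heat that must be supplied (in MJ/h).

liquid -21.9→82.3 °C: 270.92 kJ/kg
vaporisation at 82.3 °C: 664 kJ/kg
vapour 82.3→222 °C: 206.76 kJ/kg
Δh = 270.92 + 664 + 206.76 = 1141.7 kJ/kg
Q = ṁ·Δh = 143.1 kg/min × 1141.7 kJ/kg = 163370 kJ/min
|Q| = 2722.9 kW = 9802.4 MJ/h

Q = 9800 MJ/h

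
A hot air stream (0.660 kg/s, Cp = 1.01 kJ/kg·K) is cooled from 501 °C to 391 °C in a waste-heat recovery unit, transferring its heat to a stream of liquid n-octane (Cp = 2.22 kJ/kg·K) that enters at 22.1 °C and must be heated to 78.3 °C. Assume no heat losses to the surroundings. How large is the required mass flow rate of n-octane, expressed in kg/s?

Heat released by hot stream: Q = 0.660 × 1.01 × (501 − 391) = 73.326 kJ/s
Energy balance on cold side (adiabatic exchanger): Q = ṁ_c·Cp_c·(T_c,out − T_c,in)
ṁ_c = 73.326 / [2.22 × (78.3 − 22.1)] = 0.58772 kg/s

ṁ_c = 0.588 kg/s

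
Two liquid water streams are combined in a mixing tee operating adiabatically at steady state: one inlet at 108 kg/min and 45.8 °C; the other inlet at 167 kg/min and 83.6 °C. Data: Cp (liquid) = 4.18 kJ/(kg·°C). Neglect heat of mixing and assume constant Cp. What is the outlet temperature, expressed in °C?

Energy balance with Q = 0: Σ ṁᵢCp,ᵢ(T_out − Tᵢ) = 0
T_out = Σ ṁᵢCp,ᵢTᵢ / Σ ṁᵢCp,ᵢ
      = 79034 / 1149.5 = 68.755 °C

T_out = 68.8 °C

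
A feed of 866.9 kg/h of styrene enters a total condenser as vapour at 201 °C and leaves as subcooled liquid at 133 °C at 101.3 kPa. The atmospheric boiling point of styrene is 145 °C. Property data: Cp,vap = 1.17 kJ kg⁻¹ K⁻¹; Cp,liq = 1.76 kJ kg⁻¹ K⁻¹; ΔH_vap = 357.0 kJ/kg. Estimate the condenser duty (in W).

vapour 201→145 °C: -65.52 kJ/kg
condensation at 145 °C: -357 kJ/kg
liquid 145→133 °C: -21.12 kJ/kg
Δh = -65.52 + -357 + -21.12 = -443.64 kJ/kg
Q = ṁ·Δh = 866.9 kg/h × -443.64 kJ/kg = -384590 kJ/h
|Q| = 106.83 kW = 106830 W

Q_c = 107000 W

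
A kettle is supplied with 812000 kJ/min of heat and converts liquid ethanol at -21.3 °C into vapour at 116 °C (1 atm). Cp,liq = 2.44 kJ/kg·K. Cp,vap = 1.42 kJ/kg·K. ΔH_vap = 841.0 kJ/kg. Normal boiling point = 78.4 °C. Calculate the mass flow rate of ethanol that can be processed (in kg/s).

ṁ = 11.9 kg/s

Δh = 2.44×(78.4−-21.3) + 841.0 + 1.42×(116−78.4) = 1137.7 kJ/kg
Q = 812000 kJ/min = 13533 kJ/s = 13533 kJ/s
ṁ = Q/Δh = 13533 / 1137.7 = 11.896 kg/s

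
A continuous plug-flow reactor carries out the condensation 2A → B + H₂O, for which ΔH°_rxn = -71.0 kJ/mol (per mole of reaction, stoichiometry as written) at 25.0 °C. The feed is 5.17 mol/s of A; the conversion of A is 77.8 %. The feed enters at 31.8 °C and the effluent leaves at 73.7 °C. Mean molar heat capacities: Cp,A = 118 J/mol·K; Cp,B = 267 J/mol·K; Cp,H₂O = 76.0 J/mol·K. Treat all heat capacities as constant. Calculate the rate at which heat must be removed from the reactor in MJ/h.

Q_out = 384 MJ/h

Extent of reaction ξ = 0.778 × 5.17 / 2 = 2.0111 mol/s
Reaction term: ξ·ΔH°_rxn = 2.0111 × -71.0 = -142.79 kJ/s
Sensible, feed 31.8→25 °C: -4.1484 kJ/s
Outlet flows (mol/s): A 1.1477, B 2.0111, H₂O 2.0111
Sensible, products 25→73.7 °C: 40.19 kJ/s
Q = ΔH = -106.75 kJ/s = -106.75 kW
Heat removed = 384.3 MJ/h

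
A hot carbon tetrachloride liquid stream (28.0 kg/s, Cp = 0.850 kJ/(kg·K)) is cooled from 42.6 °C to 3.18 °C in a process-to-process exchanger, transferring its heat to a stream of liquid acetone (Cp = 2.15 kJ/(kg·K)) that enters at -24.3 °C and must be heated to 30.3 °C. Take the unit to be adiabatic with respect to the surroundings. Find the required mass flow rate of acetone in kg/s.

ṁ_c = 7.99 kg/s

Heat released by hot stream: Q = 28.0 × 0.850 × (42.6 − 3.18) = 938.2 kJ/s
Energy balance on cold side (adiabatic exchanger): Q = ṁ_c·Cp_c·(T_c,out − T_c,in)
ṁ_c = 938.2 / [2.15 × (30.3 − -24.3)] = 7.9921 kg/s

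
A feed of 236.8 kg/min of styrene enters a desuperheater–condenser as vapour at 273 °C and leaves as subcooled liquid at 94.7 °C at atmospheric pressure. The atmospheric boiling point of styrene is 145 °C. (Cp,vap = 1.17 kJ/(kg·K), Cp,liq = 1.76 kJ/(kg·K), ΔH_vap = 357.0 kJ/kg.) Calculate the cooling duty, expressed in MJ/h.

vapour 273→145 °C: -149.76 kJ/kg
condensation at 145 °C: -357 kJ/kg
liquid 145→94.7 °C: -88.528 kJ/kg
Δh = -149.76 + -357 + -88.528 = -595.29 kJ/kg
Q = ṁ·Δh = 236.8 kg/min × -595.29 kJ/kg = -140960 kJ/min
|Q| = 2349.4 kW = 8457.9 MJ/h

Q_c = 8460 MJ/h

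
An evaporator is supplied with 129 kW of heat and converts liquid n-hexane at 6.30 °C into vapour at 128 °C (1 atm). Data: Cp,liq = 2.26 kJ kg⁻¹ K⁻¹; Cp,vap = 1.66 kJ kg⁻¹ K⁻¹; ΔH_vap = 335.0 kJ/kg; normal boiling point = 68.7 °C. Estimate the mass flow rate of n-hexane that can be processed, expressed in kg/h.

Δh = 2.26×(68.7−6.30) + 335.0 + 1.66×(128−68.7) = 574.46 kJ/kg
Q = 129 kW = 129 kJ/s = 464400 kJ/h
ṁ = Q/Δh = 464400 / 574.46 = 808.41 kg/h

ṁ = 808 kg/h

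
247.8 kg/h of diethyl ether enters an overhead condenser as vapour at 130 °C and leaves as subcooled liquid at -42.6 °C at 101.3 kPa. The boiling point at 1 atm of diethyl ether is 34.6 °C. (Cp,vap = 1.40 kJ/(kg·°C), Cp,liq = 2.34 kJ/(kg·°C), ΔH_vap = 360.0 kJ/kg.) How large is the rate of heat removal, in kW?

vapour 130→34.6 °C: -133.56 kJ/kg
condensation at 34.6 °C: -360 kJ/kg
liquid 34.6→-42.6 °C: -180.65 kJ/kg
Δh = -133.56 + -360 + -180.65 = -674.21 kJ/kg
Q = ṁ·Δh = 247.8 kg/h × -674.21 kJ/kg = -167070 kJ/h
|Q| = 46.408 kW

Q_c = 46.4 kW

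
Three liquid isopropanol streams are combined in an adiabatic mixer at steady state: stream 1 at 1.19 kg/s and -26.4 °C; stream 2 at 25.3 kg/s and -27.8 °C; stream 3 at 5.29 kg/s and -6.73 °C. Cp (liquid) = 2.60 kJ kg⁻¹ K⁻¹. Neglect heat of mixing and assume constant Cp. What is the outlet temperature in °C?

No heat crosses the boundary, so H_out = H_in.
Σ ṁᵢCp,ᵢTᵢ = 1.19×2.60×-26.4 + 25.3×2.60×-27.8 + 5.29×2.60×-6.73 = -2002.9
Σ ṁᵢCp,ᵢ = 1.19×2.60 + 25.3×2.60 + 5.29×2.60 = 82.628
T_out = -2002.9 / 82.628 = -24.24 °C

T_out = -24.2 °C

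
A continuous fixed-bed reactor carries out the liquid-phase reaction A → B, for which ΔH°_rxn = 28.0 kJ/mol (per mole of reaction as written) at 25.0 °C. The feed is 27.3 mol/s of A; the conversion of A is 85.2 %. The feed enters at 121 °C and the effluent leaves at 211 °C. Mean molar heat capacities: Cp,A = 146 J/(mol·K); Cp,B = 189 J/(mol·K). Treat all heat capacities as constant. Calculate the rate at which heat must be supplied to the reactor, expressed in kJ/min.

Extent of reaction ξ = 0.852 × 27.3 = 23.26 mol/s
Reaction term: ξ·ΔH°_rxn = 23.26 × 28.0 = 651.27 kJ/s
Sensible, feed 121→25 °C: -382.64 kJ/s
Outlet flows (mol/s): A 4.0404, B 23.26
Sensible, products 25→211 °C: 927.39 kJ/s
Q = ΔH = 1196 kJ/s = 1196 kW
Heat supplied = 71761 kJ/min

Q_in = 71800 kJ/min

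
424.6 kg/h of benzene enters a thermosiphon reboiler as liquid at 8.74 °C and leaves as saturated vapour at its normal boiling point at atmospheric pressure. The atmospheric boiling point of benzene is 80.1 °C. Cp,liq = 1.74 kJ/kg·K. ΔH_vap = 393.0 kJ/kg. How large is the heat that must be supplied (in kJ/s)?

Q = 61.0 kJ/s

liquid 8.74→80.1 °C: 124.17 kJ/kg
vaporisation at 80.1 °C: 393 kJ/kg
Δh = 124.17 + 393 = 517.17 kJ/kg
Q = ṁ·Δh = 424.6 kg/h × 517.17 kJ/kg = 219590 kJ/h
|Q| = 60.997 kW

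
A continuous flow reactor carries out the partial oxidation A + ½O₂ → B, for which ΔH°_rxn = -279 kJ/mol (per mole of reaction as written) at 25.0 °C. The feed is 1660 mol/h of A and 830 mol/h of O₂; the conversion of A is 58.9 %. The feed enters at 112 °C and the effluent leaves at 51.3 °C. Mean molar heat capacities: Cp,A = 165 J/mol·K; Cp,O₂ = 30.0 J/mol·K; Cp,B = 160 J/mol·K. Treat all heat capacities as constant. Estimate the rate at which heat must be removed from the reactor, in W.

Extent of reaction ξ = 0.589 × 1660 = 977.74 mol/h
Reaction term: ξ·ΔH°_rxn = 977.74 × -279 = -272790 kJ/h
Sensible, feed 112→25 °C: -25996 kJ/h
Outlet flows (mol/h): A 682.26, O₂ 341.13, B 977.74
Sensible, products 25→51.3 °C: 7344.1 kJ/h
Q = ΔH = -291440 kJ/h = -80.956 kW
Heat removed = 80956 W

Q_out = 81000 W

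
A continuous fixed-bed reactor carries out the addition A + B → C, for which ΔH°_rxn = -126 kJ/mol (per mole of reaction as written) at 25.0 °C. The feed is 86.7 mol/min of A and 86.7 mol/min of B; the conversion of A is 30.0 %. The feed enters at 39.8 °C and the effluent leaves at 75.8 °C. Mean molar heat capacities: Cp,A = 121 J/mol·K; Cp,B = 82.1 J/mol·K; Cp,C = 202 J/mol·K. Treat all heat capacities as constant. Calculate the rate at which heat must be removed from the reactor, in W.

Q_out = 44100 W

Extent of reaction ξ = 0.300 × 86.7 = 26.01 mol/min
Reaction term: ξ·ΔH°_rxn = 26.01 × -126 = -3277.3 kJ/min
Sensible, feed 39.8→25 °C: -260.61 kJ/min
Outlet flows (mol/min): A 60.69, B 60.69, C 26.01
Sensible, products 25→75.8 °C: 893.07 kJ/min
Q = ΔH = -2644.8 kJ/min = -44.08 kW
Heat removed = 44080 W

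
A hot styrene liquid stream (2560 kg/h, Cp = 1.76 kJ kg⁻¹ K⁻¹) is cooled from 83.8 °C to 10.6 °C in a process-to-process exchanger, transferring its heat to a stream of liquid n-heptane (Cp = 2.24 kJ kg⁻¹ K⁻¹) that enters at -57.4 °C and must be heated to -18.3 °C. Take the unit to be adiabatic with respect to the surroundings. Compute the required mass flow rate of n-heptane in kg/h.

ṁ_c = 3770 kg/h

Heat released by hot stream: Q = 2560 × 1.76 × (83.8 − 10.6) = 329810 kJ/h
Energy balance on cold side (adiabatic exchanger): Q = ṁ_c·Cp_c·(T_c,out − T_c,in)
ṁ_c = 329810 / [2.24 × (-18.3 − -57.4)] = 3765.6 kg/h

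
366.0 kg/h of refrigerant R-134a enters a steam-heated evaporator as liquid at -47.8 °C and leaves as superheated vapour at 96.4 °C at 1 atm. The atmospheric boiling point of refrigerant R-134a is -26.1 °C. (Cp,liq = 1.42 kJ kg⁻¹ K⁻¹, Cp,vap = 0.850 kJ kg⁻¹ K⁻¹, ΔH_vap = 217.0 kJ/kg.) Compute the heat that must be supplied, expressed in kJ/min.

Q = 2150 kJ/min

liquid -47.8→-26.1 °C: 30.814 kJ/kg
vaporisation at -26.1 °C: 217 kJ/kg
vapour -26.1→96.4 °C: 104.12 kJ/kg
Δh = 30.814 + 217 + 104.12 = 351.94 kJ/kg
Q = ṁ·Δh = 366.0 kg/h × 351.94 kJ/kg = 128810 kJ/h
|Q| = 35.78 kW = 2146.8 kJ/min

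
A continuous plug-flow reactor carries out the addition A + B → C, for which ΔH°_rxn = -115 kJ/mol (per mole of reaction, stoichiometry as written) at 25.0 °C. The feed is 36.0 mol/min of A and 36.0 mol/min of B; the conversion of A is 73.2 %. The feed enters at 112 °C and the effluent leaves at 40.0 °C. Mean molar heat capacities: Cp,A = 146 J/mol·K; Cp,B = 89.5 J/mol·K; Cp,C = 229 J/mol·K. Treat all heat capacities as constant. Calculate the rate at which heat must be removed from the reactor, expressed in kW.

Extent of reaction ξ = 0.732 × 36.0 = 26.352 mol/min
Reaction term: ξ·ΔH°_rxn = 26.352 × -115 = -3030.5 kJ/min
Sensible, feed 112→25 °C: -737.59 kJ/min
Outlet flows (mol/min): A 9.648, B 9.648, C 26.352
Sensible, products 25→40.0 °C: 124.6 kJ/min
Q = ΔH = -3643.5 kJ/min = -60.724 kW
Heat removed = 60.724 kW

Q_out = 60.7 kW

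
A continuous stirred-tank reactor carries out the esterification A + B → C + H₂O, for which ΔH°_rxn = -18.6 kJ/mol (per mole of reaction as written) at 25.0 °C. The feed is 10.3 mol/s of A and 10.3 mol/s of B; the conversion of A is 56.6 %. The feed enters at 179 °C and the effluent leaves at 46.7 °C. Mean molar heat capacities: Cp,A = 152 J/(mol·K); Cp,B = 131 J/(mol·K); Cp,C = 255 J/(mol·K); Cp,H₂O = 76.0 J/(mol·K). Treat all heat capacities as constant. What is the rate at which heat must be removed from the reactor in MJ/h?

Extent of reaction ξ = 0.566 × 10.3 = 5.8298 mol/s
Reaction term: ξ·ΔH°_rxn = 5.8298 × -18.6 = -108.43 kJ/s
Sensible, feed 179→25 °C: -448.89 kJ/s
Outlet flows (mol/s): A 4.4702, B 4.4702, C 5.8298, H₂O 5.8298
Sensible, products 25→46.7 °C: 69.326 kJ/s
Q = ΔH = -488 kJ/s = -488 kW
Heat removed = 1756.8 MJ/h

Q_out = 1760 MJ/h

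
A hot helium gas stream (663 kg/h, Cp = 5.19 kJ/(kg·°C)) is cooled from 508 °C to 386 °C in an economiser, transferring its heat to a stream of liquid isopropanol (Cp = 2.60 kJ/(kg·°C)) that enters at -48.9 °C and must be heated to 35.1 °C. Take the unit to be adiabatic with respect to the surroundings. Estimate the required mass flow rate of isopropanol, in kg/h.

Heat released by hot stream: Q = 663 × 5.19 × (508 − 386) = 419800 kJ/h
Energy balance on cold side (adiabatic exchanger): Q = ṁ_c·Cp_c·(T_c,out − T_c,in)
ṁ_c = 419800 / [2.60 × (35.1 − -48.9)] = 1922.2 kg/h

ṁ_c = 1920 kg/h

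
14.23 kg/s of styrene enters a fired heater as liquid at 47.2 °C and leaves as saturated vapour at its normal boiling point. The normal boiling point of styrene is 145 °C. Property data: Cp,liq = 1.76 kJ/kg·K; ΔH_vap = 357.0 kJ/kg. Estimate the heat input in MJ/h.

Q = 27100 MJ/h

liquid 47.2→145 °C: 172.13 kJ/kg
vaporisation at 145 °C: 357 kJ/kg
Δh = 172.13 + 357 = 529.13 kJ/kg
Q = ṁ·Δh = 14.23 kg/s × 529.13 kJ/kg = 7529.5 kJ/s
|Q| = 7529.5 kW = 27106 MJ/h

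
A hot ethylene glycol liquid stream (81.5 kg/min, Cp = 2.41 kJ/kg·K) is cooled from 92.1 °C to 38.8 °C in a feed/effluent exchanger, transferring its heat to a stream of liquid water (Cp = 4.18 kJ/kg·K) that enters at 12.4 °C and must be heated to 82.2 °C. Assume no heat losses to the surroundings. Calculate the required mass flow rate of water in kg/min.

Heat released by hot stream: Q = 81.5 × 2.41 × (92.1 − 38.8) = 10469 kJ/min
Energy balance on cold side (adiabatic exchanger): Q = ṁ_c·Cp_c·(T_c,out − T_c,in)
ṁ_c = 10469 / [4.18 × (82.2 − 12.4)] = 35.881 kg/min

ṁ_c = 35.9 kg/min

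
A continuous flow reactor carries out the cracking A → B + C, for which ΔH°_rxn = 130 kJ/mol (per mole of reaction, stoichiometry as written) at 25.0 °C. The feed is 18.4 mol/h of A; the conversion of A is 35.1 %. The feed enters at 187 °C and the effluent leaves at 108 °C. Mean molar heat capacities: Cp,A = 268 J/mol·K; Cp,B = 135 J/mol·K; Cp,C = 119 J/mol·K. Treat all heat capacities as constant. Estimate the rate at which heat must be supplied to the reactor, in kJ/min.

Q_in = 7.38 kJ/min

Extent of reaction ξ = 0.351 × 18.4 = 6.4584 mol/h
Reaction term: ξ·ΔH°_rxn = 6.4584 × 130 = 839.59 kJ/h
Sensible, feed 187→25 °C: -798.85 kJ/h
Outlet flows (mol/h): A 11.942, B 6.4584, C 6.4584
Sensible, products 25→108 °C: 401.78 kJ/h
Q = ΔH = 442.52 kJ/h = 0.12292 kW
Heat supplied = 7.3754 kJ/min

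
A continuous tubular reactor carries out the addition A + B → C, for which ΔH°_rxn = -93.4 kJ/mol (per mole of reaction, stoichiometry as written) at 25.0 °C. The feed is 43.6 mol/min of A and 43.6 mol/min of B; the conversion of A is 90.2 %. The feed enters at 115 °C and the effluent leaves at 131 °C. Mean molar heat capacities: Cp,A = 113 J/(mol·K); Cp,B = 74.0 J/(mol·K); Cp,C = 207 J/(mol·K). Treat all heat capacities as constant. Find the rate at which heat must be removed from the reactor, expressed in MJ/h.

Extent of reaction ξ = 0.902 × 43.6 = 39.327 mol/min
Reaction term: ξ·ΔH°_rxn = 39.327 × -93.4 = -3673.2 kJ/min
Sensible, feed 115→25 °C: -733.79 kJ/min
Outlet flows (mol/min): A 4.2728, B 4.2728, C 39.327
Sensible, products 25→131 °C: 947.61 kJ/min
Q = ΔH = -3459.3 kJ/min = -57.656 kW
Heat removed = 207.56 MJ/h

Q_out = 208 MJ/h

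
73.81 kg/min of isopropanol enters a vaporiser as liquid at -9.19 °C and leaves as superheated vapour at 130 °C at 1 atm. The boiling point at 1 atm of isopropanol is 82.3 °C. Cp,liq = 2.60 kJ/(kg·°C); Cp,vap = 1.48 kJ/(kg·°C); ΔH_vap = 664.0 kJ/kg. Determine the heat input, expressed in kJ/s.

liquid -9.19→82.3 °C: 237.87 kJ/kg
vaporisation at 82.3 °C: 664 kJ/kg
vapour 82.3→130 °C: 70.596 kJ/kg
Δh = 237.87 + 664 + 70.596 = 972.47 kJ/kg
Q = ṁ·Δh = 73.81 kg/min × 972.47 kJ/kg = 71778 kJ/min
|Q| = 1196.3 kW

Q = 1200 kJ/s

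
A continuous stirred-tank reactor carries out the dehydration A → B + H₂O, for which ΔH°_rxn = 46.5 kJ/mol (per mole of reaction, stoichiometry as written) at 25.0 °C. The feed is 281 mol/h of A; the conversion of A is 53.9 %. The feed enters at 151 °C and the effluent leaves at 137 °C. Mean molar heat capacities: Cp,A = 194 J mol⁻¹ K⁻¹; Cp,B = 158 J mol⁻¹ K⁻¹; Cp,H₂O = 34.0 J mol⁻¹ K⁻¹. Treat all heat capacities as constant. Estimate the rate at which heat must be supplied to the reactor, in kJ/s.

Extent of reaction ξ = 0.539 × 281 = 151.46 mol/h
Reaction term: ξ·ΔH°_rxn = 151.46 × 46.5 = 7042.8 kJ/h
Sensible, feed 151→25 °C: -6868.8 kJ/h
Outlet flows (mol/h): A 129.54, B 151.46, H₂O 151.46
Sensible, products 25→137 °C: 6071.6 kJ/h
Q = ΔH = 6245.7 kJ/h = 1.7349 kW
Heat supplied = 1.7349 kJ/s

Q_in = 1.73 kJ/s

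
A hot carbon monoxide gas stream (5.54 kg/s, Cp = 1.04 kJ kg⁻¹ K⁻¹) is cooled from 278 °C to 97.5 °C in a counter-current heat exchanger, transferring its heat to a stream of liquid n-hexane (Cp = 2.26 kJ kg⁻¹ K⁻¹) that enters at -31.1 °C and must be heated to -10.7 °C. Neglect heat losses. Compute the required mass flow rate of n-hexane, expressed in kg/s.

ṁ_c = 22.6 kg/s

Heat released by hot stream: Q = 5.54 × 1.04 × (278 − 97.5) = 1040 kJ/s
Energy balance on cold side (adiabatic exchanger): Q = ṁ_c·Cp_c·(T_c,out − T_c,in)
ṁ_c = 1040 / [2.26 × (-10.7 − -31.1)] = 22.557 kg/s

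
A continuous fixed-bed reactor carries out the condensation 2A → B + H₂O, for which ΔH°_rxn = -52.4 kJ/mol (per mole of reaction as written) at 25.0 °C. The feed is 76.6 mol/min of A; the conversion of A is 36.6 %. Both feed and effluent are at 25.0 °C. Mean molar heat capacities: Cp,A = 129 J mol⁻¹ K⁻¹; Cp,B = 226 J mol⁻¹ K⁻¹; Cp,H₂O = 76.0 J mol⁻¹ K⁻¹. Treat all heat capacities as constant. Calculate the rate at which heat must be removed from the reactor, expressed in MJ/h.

Q_out = 44.1 MJ/h

Extent of reaction ξ = 0.366 × 76.6 / 2 = 14.018 mol/min
Reaction term: ξ·ΔH°_rxn = 14.018 × -52.4 = -734.53 kJ/min
Q = ΔH = -734.53 kJ/min = -12.242 kW
Heat removed = 44.072 MJ/h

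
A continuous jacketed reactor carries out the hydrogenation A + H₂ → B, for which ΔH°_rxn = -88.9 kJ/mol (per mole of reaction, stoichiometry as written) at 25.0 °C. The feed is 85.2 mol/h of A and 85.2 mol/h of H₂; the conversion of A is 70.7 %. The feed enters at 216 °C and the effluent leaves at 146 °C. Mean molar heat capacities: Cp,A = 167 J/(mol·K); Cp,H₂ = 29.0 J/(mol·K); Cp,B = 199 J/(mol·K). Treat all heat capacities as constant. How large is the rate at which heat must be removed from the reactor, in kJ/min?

Q_out = 108 kJ/min

Extent of reaction ξ = 0.707 × 85.2 = 60.236 mol/h
Reaction term: ξ·ΔH°_rxn = 60.236 × -88.9 = -5355 kJ/h
Sensible, feed 216→25 °C: -3189.5 kJ/h
Outlet flows (mol/h): A 24.964, H₂ 24.964, B 60.236
Sensible, products 25→146 °C: 2042.5 kJ/h
Q = ΔH = -6502.1 kJ/h = -1.8061 kW
Heat removed = 108.37 kJ/min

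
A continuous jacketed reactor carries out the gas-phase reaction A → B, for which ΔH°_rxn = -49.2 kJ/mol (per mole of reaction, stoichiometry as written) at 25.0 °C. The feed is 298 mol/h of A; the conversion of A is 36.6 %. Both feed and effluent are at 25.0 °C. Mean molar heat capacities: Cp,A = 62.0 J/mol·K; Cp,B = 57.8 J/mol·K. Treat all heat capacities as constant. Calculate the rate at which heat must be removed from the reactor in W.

Q_out = 1490 W

Extent of reaction ξ = 0.366 × 298 = 109.07 mol/h
Reaction term: ξ·ΔH°_rxn = 109.07 × -49.2 = -5366.1 kJ/h
Q = ΔH = -5366.1 kJ/h = -1.4906 kW
Heat removed = 1490.6 W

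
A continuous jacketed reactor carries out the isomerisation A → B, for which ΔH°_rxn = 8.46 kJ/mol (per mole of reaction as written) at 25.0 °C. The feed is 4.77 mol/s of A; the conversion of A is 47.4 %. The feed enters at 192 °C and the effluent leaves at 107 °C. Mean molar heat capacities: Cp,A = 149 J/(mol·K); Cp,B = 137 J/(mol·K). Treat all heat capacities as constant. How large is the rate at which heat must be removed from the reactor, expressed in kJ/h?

Extent of reaction ξ = 0.474 × 4.77 = 2.261 mol/s
Reaction term: ξ·ΔH°_rxn = 2.261 × 8.46 = 19.128 kJ/s
Sensible, feed 192→25 °C: -118.69 kJ/s
Outlet flows (mol/s): A 2.509, B 2.261
Sensible, products 25→107 °C: 56.055 kJ/s
Q = ΔH = -43.509 kJ/s = -43.509 kW
Heat removed = 156630 kJ/h

Q_out = 157000 kJ/h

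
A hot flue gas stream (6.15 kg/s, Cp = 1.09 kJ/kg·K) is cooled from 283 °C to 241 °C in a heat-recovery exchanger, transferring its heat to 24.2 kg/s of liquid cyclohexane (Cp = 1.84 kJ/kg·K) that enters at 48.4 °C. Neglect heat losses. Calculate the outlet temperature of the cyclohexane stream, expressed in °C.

T_c,out = 54.7 °C

Heat released by hot stream: Q = 6.15 × 1.09 × (283 − 241) = 281.55 kJ/s
Energy balance on cold side (adiabatic exchanger): Q = ṁ_c·Cp_c·(T_c,out − T_c,in)
T_c,out = 48.4 + 281.55/(24.2 × 1.84) = 54.723 °C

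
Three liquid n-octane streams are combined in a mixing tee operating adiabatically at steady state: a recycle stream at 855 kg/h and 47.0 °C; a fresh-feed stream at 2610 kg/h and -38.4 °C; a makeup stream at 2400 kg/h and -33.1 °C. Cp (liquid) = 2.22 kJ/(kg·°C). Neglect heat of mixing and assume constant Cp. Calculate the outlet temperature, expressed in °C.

T_out = -23.8 °C

Adiabatic, steady state ⇒ Σ ṁᵢCp,ᵢ(T_out − Tᵢ) = 0
T_out = Σ ṁᵢCp,ᵢTᵢ / Σ ṁᵢCp,ᵢ
      = -309640 / 13020 = -23.782 °C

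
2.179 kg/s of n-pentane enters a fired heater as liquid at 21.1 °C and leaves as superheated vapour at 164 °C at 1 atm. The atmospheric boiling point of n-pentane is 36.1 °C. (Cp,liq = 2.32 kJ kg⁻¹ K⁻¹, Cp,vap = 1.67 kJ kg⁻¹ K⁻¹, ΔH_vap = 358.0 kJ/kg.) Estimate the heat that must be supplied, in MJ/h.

Q = 4760 MJ/h

liquid 21.1→36.1 °C: 34.8 kJ/kg
vaporisation at 36.1 °C: 358 kJ/kg
vapour 36.1→164 °C: 213.59 kJ/kg
Δh = 34.8 + 358 + 213.59 = 606.39 kJ/kg
Q = ṁ·Δh = 2.179 kg/s × 606.39 kJ/kg = 1321.3 kJ/s
|Q| = 1321.3 kW = 4756.8 MJ/h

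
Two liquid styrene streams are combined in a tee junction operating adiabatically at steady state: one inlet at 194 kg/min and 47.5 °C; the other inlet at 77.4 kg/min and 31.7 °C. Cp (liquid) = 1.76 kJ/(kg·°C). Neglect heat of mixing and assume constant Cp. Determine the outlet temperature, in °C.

T_out = 43.0 °C

Energy balance with Q = 0: Σ ṁᵢCp,ᵢ(T_out − Tᵢ) = 0
T_out = Σ ṁᵢCp,ᵢTᵢ / Σ ṁᵢCp,ᵢ
      = 20537 / 477.66 = 42.994 °C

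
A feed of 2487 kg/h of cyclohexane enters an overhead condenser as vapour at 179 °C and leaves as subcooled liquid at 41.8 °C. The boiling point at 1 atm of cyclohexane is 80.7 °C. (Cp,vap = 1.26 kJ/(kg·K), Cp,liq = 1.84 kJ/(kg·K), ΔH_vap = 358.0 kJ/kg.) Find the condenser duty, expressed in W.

vapour 179→80.7 °C: -123.86 kJ/kg
condensation at 80.7 °C: -358 kJ/kg
liquid 80.7→41.8 °C: -71.576 kJ/kg
Δh = -123.86 + -358 + -71.576 = -553.43 kJ/kg
Q = ṁ·Δh = 2487 kg/h × -553.43 kJ/kg = -1.3764e+06 kJ/h
|Q| = 382.33 kW = 382330 W

Q_c = 382000 W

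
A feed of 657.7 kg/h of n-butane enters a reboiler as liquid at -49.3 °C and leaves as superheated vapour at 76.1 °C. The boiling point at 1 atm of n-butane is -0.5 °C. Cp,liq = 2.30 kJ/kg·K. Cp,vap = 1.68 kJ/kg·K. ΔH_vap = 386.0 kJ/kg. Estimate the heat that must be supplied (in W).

liquid -49.3→-0.5 °C: 112.24 kJ/kg
vaporisation at -0.5 °C: 386 kJ/kg
vapour -0.5→76.1 °C: 128.69 kJ/kg
Δh = 112.24 + 386 + 128.69 = 626.93 kJ/kg
Q = ṁ·Δh = 657.7 kg/h × 626.93 kJ/kg = 412330 kJ/h
|Q| = 114.54 kW = 114540 W

Q = 115000 W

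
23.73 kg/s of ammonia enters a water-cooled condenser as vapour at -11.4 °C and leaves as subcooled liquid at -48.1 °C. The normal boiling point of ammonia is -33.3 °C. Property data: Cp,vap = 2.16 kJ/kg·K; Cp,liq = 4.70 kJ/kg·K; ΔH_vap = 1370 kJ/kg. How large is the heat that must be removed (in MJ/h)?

Q_c = 127000 MJ/h

vapour -11.4→-33.3 °C: -47.304 kJ/kg
condensation at -33.3 °C: -1370 kJ/kg
liquid -33.3→-48.1 °C: -69.56 kJ/kg
Δh = -47.304 + -1370 + -69.56 = -1486.9 kJ/kg
Q = ṁ·Δh = 23.73 kg/s × -1486.9 kJ/kg = -35283 kJ/s
|Q| = 35283 kW = 127020 MJ/h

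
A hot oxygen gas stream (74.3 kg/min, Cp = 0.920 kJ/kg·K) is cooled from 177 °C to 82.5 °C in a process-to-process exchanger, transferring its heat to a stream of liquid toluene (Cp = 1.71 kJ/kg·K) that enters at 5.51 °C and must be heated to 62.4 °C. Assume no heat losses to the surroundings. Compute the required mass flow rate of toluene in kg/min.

ṁ_c = 66.4 kg/min

Heat released by hot stream: Q = 74.3 × 0.920 × (177 − 82.5) = 6459.6 kJ/min
Energy balance on cold side (adiabatic exchanger): Q = ṁ_c·Cp_c·(T_c,out − T_c,in)
ṁ_c = 6459.6 / [1.71 × (62.4 − 5.51)] = 66.401 kg/min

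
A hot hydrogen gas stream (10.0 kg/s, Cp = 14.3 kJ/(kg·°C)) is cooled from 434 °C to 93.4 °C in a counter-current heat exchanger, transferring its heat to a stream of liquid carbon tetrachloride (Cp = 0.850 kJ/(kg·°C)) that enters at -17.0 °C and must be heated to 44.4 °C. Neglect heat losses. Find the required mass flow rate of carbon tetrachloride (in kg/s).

Heat released by hot stream: Q = 10.0 × 14.3 × (434 − 93.4) = 48706 kJ/s
Energy balance on cold side (adiabatic exchanger): Q = ṁ_c·Cp_c·(T_c,out − T_c,in)
ṁ_c = 48706 / [0.850 × (44.4 − -17.0)] = 933.24 kg/s

ṁ_c = 933 kg/s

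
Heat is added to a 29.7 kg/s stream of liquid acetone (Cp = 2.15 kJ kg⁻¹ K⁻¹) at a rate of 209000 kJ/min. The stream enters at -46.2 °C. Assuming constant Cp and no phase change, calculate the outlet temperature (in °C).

Q = 209000 kJ/min = 3483.3 kJ/s
ΔT = Q/(ṁ·Cp) = 3483.3/(29.7×2.15) = 54.551 K
T_out = -46.2 + 54.551 = 8.3507 °C

T_out = 8.35 °C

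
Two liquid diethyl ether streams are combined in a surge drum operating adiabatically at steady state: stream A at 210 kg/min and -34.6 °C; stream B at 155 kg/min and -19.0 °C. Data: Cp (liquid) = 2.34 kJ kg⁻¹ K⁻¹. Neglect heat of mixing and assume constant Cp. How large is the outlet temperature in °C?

No heat crosses the boundary, so H_out = H_in.
Σ ṁᵢCp,ᵢTᵢ = 210×2.34×-34.6 + 155×2.34×-19.0 = -23894
Σ ṁᵢCp,ᵢ = 210×2.34 + 155×2.34 = 854.1
T_out = -23894 / 854.1 = -27.975 °C

T_out = -28.0 °C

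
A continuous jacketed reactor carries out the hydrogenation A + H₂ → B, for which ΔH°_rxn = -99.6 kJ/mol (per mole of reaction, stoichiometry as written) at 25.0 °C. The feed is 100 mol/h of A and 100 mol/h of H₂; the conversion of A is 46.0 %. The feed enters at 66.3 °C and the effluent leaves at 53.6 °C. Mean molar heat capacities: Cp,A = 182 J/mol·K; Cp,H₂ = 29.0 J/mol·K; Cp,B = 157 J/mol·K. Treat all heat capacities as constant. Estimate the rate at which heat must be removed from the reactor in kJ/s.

Extent of reaction ξ = 0.460 × 100 = 46 mol/h
Reaction term: ξ·ΔH°_rxn = 46 × -99.6 = -4581.6 kJ/h
Sensible, feed 66.3→25 °C: -871.43 kJ/h
Outlet flows (mol/h): A 54, H₂ 54, B 46
Sensible, products 25→53.6 °C: 532.42 kJ/h
Q = ΔH = -4920.6 kJ/h = -1.3668 kW
Heat removed = 1.3668 kJ/s

Q_out = 1.37 kJ/s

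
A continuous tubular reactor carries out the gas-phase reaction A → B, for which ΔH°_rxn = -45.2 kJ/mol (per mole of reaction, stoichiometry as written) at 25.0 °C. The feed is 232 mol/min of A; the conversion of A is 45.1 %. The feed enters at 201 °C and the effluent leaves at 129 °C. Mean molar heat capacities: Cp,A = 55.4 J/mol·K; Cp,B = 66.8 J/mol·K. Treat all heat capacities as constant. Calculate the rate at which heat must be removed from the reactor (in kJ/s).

Extent of reaction ξ = 0.451 × 232 = 104.63 mol/min
Reaction term: ξ·ΔH°_rxn = 104.63 × -45.2 = -4729.4 kJ/min
Sensible, feed 201→25 °C: -2262.1 kJ/min
Outlet flows (mol/min): A 127.37, B 104.63
Sensible, products 25→129 °C: 1460.7 kJ/min
Q = ΔH = -5530.7 kJ/min = -92.179 kW
Heat removed = 92.179 kJ/s

Q_out = 92.2 kJ/s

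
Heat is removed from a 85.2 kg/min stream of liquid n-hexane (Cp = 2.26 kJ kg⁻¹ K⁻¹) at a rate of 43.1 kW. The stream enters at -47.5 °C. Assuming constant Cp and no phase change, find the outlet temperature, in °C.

Q = 43.1 kW = 2586 kJ/min
ΔT = Q/(ṁ·Cp) = 2586/(85.2×2.26) = 13.43 K
T_out = -47.5 − 13.43 = -60.93 °C

T_out = -60.9 °C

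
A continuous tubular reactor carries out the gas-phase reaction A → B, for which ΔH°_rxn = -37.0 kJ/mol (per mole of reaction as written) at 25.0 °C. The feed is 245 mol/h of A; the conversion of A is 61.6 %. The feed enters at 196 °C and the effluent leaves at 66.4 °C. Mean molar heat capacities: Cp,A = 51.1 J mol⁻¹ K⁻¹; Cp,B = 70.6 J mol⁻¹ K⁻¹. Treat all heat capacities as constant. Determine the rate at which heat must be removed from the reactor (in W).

Extent of reaction ξ = 0.616 × 245 = 150.92 mol/h
Reaction term: ξ·ΔH°_rxn = 150.92 × -37.0 = -5584 kJ/h
Sensible, feed 196→25 °C: -2140.8 kJ/h
Outlet flows (mol/h): A 94.08, B 150.92
Sensible, products 25→66.4 °C: 640.15 kJ/h
Q = ΔH = -7084.7 kJ/h = -1.968 kW
Heat removed = 1968 W

Q_out = 1970 W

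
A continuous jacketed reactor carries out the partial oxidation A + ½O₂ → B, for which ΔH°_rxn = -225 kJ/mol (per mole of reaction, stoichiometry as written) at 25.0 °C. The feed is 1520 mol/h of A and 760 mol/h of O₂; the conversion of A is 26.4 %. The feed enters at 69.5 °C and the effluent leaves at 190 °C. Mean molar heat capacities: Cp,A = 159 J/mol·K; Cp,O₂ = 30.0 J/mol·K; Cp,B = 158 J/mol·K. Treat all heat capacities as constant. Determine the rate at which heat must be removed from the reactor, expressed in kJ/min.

Q_out = 991 kJ/min

Extent of reaction ξ = 0.264 × 1520 = 401.28 mol/h
Reaction term: ξ·ΔH°_rxn = 401.28 × -225 = -90288 kJ/h
Sensible, feed 69.5→25 °C: -11769 kJ/h
Outlet flows (mol/h): A 1118.7, O₂ 559.36, B 401.28
Sensible, products 25→190 °C: 42580 kJ/h
Q = ΔH = -59478 kJ/h = -16.522 kW
Heat removed = 991.29 kJ/min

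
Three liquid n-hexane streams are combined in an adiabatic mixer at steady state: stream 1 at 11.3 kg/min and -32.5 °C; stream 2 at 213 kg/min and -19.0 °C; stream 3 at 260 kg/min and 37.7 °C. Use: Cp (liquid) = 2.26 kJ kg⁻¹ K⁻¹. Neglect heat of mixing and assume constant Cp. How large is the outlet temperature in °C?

Adiabatic, steady state ⇒ Σ ṁᵢCp,ᵢ(T_out − Tᵢ) = 0
T_out = Σ ṁᵢCp,ᵢTᵢ / Σ ṁᵢCp,ᵢ
      = 12176 / 1094.5 = 11.125 °C

T_out = 11.1 °C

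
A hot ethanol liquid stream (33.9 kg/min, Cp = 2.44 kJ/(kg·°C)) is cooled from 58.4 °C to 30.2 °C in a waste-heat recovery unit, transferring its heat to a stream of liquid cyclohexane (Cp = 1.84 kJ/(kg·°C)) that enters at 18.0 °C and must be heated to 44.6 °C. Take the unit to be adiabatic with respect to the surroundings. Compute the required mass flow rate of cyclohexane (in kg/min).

Heat released by hot stream: Q = 33.9 × 2.44 × (58.4 − 30.2) = 2332.6 kJ/min
Energy balance on cold side (adiabatic exchanger): Q = ṁ_c·Cp_c·(T_c,out − T_c,in)
ṁ_c = 2332.6 / [1.84 × (44.6 − 18.0)] = 47.658 kg/min

ṁ_c = 47.7 kg/min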